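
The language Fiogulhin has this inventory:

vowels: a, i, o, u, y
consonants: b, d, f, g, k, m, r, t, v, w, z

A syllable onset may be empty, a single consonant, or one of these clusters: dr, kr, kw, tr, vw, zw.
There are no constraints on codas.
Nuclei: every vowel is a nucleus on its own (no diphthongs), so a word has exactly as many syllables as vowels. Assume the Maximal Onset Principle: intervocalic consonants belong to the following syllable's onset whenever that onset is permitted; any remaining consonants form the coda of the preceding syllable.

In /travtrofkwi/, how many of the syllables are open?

The vowels are a, o, i — 3 nuclei, so 3 syllables.
V1 /a/ – V2 /o/: cluster /vtr/ — the longest permitted-onset suffix is /tr/; onset = /tr/, preceding coda = /v/.
V2 /o/ – V3 /i/: /fkw/ — longest licit onset from the right is /kw/, leaving /f/ as coda.
So the parse is trav.trof.kwi.
Classifying each syllable: /trav/ (closed), /trof/ (closed), /kwi/ (open).
Open syllables: 1.

1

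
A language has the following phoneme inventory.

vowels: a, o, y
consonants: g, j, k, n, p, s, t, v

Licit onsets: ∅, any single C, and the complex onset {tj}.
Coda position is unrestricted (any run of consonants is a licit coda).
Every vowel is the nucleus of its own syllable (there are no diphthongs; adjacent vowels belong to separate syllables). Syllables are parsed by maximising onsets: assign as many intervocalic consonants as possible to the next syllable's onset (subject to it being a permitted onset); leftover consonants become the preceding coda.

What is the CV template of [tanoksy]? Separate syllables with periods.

Nuclei (vowels): a, o, y → 3 syllables.
σ1/σ2 boundary: just /n/ — single C goes to the following onset.
σ2/σ3 boundary: /ks/ splits as /k/ + /s/ (/s/ is the longest suffix that is a licit onset).
Syllabification: ta.nok.sy.
Mapping each syllable to C/V: /ta/ → CV, /nok/ → CVC, /sy/ → CV.

CV.CVC.CV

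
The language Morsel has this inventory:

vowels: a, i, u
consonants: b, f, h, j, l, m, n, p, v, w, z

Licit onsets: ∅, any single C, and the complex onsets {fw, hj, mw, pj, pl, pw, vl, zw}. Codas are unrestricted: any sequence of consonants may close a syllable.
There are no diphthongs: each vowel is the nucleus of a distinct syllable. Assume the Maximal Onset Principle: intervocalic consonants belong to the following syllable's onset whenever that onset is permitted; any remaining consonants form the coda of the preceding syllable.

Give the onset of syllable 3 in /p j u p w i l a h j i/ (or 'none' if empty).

l

Nuclei (vowels): u, i, a, i → 4 syllables.
/u…i/ gap (V1→V2): /pw/ is a licit onset in full, so it all attaches to the next syllable.
/i…a/ gap (V2→V3): /l/ is a single consonant, so it becomes the next onset.
/a…i/ gap (V3→V4): /hj/ is a licit onset in full, so it all attaches to the next syllable.
Result: pju.pwi.la.hji.
Syllable 3 is /la/: onset /l/, nucleus /a/, coda ∅.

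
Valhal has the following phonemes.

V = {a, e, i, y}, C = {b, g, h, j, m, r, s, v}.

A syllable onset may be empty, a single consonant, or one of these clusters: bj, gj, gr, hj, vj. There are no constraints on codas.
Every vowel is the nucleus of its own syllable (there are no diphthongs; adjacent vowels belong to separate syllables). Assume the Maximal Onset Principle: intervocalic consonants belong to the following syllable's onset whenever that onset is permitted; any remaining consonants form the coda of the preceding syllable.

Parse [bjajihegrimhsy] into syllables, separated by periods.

bja.ji.he.grimh.sy

Vowels present: a, i, e, i, y; each is a nucleus, giving 5 syllables.
Between /a/ (V1) and /i/ (V2): /j/ is a single consonant, so it becomes the next onset.
Between /i/ (V2) and /e/ (V3): just /h/ — single C goes to the following onset.
Between /e/ (V3) and /i/ (V4): cluster /gr/ — /gr/ is itself a permitted onset, so the whole cluster goes right; preceding coda = ∅.
Between /i/ (V4) and /y/ (V5): cluster /mhs/ — the longest permitted-onset suffix is /s/; onset = /s/, preceding coda = /mh/.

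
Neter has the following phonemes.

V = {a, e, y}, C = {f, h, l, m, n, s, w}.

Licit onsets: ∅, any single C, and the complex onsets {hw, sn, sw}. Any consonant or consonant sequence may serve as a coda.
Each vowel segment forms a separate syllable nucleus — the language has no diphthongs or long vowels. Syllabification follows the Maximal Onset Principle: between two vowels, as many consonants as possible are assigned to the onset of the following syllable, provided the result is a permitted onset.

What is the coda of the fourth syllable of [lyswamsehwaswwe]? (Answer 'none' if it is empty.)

sw

Vowels present: y, a, e, a, e; each is a nucleus, giving 5 syllables.
/y…a/ gap (V1→V2): /sw/ — entire cluster is a permitted onset → onset /sw/, coda ∅.
/a…e/ gap (V2→V3): /ms/; trying suffixes from longest down, /s/ is the first permitted one, so coda /m/ | onset /s/.
/e…a/ gap (V3→V4): /hw/ is a licit onset in full, so it all attaches to the next syllable.
/a…e/ gap (V4→V5): /sww/ splits as /sw/ + /w/ (/w/ is the longest suffix that is a licit onset).
Result: ly.swam.se.hwasw.we.
Syllable 4 is /hwasw/: onset /hw/, nucleus /a/, coda /sw/.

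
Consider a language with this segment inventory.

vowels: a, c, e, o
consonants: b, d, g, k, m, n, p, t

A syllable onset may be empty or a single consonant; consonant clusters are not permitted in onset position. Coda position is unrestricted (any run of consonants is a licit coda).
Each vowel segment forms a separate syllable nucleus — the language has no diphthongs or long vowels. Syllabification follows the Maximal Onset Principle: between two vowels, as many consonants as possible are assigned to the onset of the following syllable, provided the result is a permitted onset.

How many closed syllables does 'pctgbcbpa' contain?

2

The vowels are c, c, a — 3 nuclei, so 3 syllables.
V1 /c/ – V2 /c/: /tgb/; trying suffixes from longest down, /b/ is the first permitted one, so coda /tg/ | onset /b/.
V2 /c/ – V3 /a/: cluster /bp/ — the longest permitted-onset suffix is /p/; onset = /p/, preceding coda = /b/.
So the parse is pctg.bcb.pa.
Classifying each syllable: /pctg/ (closed), /bcb/ (closed), /pa/ (open).
Closed syllables: 2.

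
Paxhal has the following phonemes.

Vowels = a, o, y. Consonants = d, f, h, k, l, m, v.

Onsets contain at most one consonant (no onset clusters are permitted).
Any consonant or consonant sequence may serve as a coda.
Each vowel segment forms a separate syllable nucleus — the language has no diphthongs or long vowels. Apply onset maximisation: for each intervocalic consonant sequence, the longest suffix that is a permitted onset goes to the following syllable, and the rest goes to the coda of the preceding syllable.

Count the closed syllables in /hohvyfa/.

1

The vowels are o, y, a — 3 nuclei, so 3 syllables.
/o…y/ gap (V1→V2): cluster /hv/ — the longest permitted-onset suffix is /v/; onset = /v/, preceding coda = /h/.
/y…a/ gap (V2→V3): /f/ is a single consonant, so it becomes the next onset.
Result: hoh.vy.fa.
Classifying each syllable: /hoh/ (closed), /vy/ (open), /fa/ (open).
Closed syllables: 1.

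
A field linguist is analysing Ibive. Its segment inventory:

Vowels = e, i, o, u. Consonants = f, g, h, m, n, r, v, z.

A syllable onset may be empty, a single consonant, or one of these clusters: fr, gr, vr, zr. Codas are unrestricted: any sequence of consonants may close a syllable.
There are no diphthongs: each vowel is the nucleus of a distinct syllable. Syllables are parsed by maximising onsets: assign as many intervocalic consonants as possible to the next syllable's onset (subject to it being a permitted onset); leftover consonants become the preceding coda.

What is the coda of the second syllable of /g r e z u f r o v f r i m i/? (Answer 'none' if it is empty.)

Vowels present: e, u, o, i, i; each is a nucleus, giving 5 syllables.
σ1/σ2 boundary: just /z/ — single C goes to the following onset.
σ2/σ3 boundary: cluster /fr/ — /fr/ is itself a permitted onset, so the whole cluster goes right; preceding coda = ∅.
σ3/σ4 boundary: cluster /vfr/ — the longest permitted-onset suffix is /fr/; onset = /fr/, preceding coda = /v/.
σ4/σ5 boundary: /m/ → onset of the next syllable (single consonants are always licit onsets).
So the parse is gre.zu.frov.fri.mi.
Syllable 2 is /zu/: onset /z/, nucleus /u/, coda ∅.

none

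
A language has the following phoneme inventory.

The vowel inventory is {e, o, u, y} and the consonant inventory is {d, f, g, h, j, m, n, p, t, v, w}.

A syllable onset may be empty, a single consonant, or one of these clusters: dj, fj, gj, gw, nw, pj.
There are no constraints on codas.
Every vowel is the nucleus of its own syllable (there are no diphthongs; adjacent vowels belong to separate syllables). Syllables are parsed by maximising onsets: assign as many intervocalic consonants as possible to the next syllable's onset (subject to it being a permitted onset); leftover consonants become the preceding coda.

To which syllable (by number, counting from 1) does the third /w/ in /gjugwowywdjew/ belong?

Vowels present: u, o, y, e; each is a nucleus, giving 4 syllables.
/u…o/ gap (V1→V2): /gw/ is a licit onset in full, so it all attaches to the next syllable.
/o…y/ gap (V2→V3): /w/ is a single consonant, so it becomes the next onset.
/y…e/ gap (V3→V4): /wdj/ splits as /w/ + /dj/ (/dj/ is the longest suffix that is a licit onset).
Result: gju.gwo.wyw.djew.
The third /w/ is in the coda of syllable 3 (/wyw/).

3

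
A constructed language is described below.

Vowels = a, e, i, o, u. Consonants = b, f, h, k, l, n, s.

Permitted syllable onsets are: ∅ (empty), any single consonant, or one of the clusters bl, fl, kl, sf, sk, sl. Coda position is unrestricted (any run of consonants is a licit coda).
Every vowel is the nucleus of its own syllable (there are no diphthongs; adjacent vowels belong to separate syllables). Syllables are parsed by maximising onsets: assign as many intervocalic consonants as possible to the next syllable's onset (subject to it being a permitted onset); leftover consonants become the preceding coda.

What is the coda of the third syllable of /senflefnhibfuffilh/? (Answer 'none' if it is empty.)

b

Nuclei (vowels): e, e, i, u, i → 5 syllables.
V1 /e/ – V2 /e/: /nfl/ — longest licit onset from the right is /fl/, leaving /n/ as coda.
V2 /e/ – V3 /i/: /fnh/; trying suffixes from longest down, /h/ is the first permitted one, so coda /fn/ | onset /h/.
V3 /i/ – V4 /u/: cluster /bf/ — the longest permitted-onset suffix is /f/; onset = /f/, preceding coda = /b/.
V4 /u/ – V5 /i/: cluster /ff/ — the longest permitted-onset suffix is /f/; onset = /f/, preceding coda = /f/.
So the parse is sen.flefn.hib.fuf.filh.
Syllable 3 is /hib/: onset /h/, nucleus /i/, coda /b/.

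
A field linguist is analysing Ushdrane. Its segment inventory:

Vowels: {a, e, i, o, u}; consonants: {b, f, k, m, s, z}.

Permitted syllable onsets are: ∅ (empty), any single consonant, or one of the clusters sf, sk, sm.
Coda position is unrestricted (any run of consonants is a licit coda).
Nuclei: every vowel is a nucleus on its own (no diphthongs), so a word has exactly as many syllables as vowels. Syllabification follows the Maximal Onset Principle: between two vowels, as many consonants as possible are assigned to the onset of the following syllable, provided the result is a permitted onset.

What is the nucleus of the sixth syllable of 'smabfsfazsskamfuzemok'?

o

Vowels present: a, a, a, u, e, o; each is a nucleus, giving 6 syllables.
The sixth nucleus (vowel 6 from the left) is /o/.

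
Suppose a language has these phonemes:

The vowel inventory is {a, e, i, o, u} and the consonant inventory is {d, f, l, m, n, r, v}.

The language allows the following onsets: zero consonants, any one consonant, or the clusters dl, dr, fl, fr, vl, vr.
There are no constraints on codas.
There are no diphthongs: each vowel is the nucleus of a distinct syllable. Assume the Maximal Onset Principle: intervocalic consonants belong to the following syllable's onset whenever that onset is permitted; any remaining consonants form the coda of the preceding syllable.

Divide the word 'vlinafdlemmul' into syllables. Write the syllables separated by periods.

vli.naf.dlem.mul

Vowels present: i, a, e, u; each is a nucleus, giving 4 syllables.
σ1/σ2 boundary: /n/ → onset of the next syllable (single consonants are always licit onsets).
σ2/σ3 boundary: cluster /fdl/ — the longest permitted-onset suffix is /dl/; onset = /dl/, preceding coda = /f/.
σ3/σ4 boundary: cluster /mm/ — the longest permitted-onset suffix is /m/; onset = /m/, preceding coda = /m/.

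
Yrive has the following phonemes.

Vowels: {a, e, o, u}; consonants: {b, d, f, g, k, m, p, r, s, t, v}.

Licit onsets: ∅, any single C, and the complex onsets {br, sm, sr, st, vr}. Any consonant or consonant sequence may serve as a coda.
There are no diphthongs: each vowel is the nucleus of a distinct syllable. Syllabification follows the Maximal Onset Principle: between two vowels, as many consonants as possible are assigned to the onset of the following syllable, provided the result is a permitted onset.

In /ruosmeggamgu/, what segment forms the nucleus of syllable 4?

Vowels present: u, o, e, a, u; each is a nucleus, giving 5 syllables.
The fourth nucleus (vowel 4 from the left) is /a/.

a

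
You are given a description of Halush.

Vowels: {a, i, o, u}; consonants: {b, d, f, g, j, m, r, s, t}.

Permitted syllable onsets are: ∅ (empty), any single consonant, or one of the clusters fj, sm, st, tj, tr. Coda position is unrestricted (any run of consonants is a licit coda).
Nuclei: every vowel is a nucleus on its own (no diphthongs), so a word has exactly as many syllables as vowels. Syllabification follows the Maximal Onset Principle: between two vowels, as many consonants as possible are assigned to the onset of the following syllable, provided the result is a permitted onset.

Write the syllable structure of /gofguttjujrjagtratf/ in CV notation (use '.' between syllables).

The vowels are o, u, u, a, a — 5 nuclei, so 5 syllables.
/o…u/ gap (V1→V2): cluster /fg/ — the longest permitted-onset suffix is /g/; onset = /g/, preceding coda = /f/.
/u…u/ gap (V2→V3): /ttj/ splits as /t/ + /tj/ (/tj/ is the longest suffix that is a licit onset).
/u…a/ gap (V3→V4): cluster /jrj/ — the longest permitted-onset suffix is /j/; onset = /j/, preceding coda = /jr/.
/a…a/ gap (V4→V5): cluster /gtr/ — the longest permitted-onset suffix is /tr/; onset = /tr/, preceding coda = /g/.
Result: gof.gut.tjujr.jag.tratf.
Mapping each syllable to C/V: /gof/ → CVC, /gut/ → CVC, /tjujr/ → CCVCC, /jag/ → CVC, /tratf/ → CCVCC.

CVC.CVC.CCVCC.CVC.CCVCC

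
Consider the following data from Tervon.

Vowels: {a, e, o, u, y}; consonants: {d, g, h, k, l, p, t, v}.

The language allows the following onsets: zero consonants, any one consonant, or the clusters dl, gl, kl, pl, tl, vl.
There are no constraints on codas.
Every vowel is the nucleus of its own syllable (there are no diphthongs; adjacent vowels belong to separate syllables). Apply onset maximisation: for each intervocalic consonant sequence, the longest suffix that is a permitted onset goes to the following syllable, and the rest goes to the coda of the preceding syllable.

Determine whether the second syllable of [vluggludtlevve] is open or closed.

closed

The vowels are u, u, e, e — 4 nuclei, so 4 syllables.
σ1/σ2 boundary: cluster /ggl/ — the longest permitted-onset suffix is /gl/; onset = /gl/, preceding coda = /g/.
σ2/σ3 boundary: /dtl/ splits as /d/ + /tl/ (/tl/ is the longest suffix that is a licit onset).
σ3/σ4 boundary: /vv/; trying suffixes from longest down, /v/ is the first permitted one, so coda /v/ | onset /v/.
Putting it together: vlug.glud.tlev.ve.
Syllable 2 is /glud/ with coda /d/, so it is closed.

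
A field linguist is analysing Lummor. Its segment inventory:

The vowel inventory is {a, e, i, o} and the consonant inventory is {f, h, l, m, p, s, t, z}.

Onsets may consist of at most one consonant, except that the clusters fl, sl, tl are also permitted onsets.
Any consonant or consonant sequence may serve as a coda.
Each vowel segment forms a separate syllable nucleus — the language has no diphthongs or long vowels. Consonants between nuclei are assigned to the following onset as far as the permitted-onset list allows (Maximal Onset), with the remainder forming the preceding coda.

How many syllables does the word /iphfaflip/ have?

Nuclei (vowels): i, a, i → 3 syllables.

3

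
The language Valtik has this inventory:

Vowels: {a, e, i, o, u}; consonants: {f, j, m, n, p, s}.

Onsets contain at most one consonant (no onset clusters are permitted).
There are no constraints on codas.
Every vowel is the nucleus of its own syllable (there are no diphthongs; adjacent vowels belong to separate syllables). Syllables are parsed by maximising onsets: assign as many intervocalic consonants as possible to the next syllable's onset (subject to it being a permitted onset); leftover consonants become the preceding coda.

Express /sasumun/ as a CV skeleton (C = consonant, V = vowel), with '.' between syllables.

Vowels present: a, u, u; each is a nucleus, giving 3 syllables.
V1 /a/ – V2 /u/: /s/ → onset of the next syllable (single consonants are always licit onsets).
V2 /u/ – V3 /u/: /m/ → onset of the next syllable (single consonants are always licit onsets).
Result: sa.su.mun.
Mapping each syllable to C/V: /sa/ → CV, /su/ → CV, /mun/ → CVC.

CV.CV.CVC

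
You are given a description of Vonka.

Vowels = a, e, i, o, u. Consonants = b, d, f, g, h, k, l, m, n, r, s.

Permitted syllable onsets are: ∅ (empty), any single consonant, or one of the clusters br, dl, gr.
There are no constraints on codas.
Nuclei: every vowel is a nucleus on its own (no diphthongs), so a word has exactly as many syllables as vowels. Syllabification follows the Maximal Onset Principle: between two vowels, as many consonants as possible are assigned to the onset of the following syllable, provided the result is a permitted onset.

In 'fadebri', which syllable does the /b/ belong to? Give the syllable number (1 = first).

The vowels are a, e, i — 3 nuclei, so 3 syllables.
/a…e/ gap (V1→V2): just /d/ — single C goes to the following onset.
/e…i/ gap (V2→V3): /br/ — entire cluster is a permitted onset → onset /br/, coda ∅.
Result: fa.de.bri.
The /b/ is in the onset of syllable 3 (/bri/).

3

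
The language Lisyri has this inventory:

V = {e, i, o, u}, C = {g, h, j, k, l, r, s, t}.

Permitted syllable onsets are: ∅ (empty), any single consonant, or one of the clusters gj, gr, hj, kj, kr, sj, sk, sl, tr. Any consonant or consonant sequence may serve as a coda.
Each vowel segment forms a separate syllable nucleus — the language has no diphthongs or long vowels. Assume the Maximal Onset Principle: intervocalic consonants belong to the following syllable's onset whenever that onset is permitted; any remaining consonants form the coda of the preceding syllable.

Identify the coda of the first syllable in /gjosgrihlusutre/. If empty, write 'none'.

s

Nuclei (vowels): o, i, u, u, e → 5 syllables.
σ1/σ2 boundary: cluster /sgr/ — the longest permitted-onset suffix is /gr/; onset = /gr/, preceding coda = /s/.
σ2/σ3 boundary: /hl/ — longest licit onset from the right is /l/, leaving /h/ as coda.
σ3/σ4 boundary: just /s/ — single C goes to the following onset.
σ4/σ5 boundary: cluster /tr/ — /tr/ is itself a permitted onset, so the whole cluster goes right; preceding coda = ∅.
Result: gjos.grih.lu.su.tre.
Syllable 1 is /gjos/: onset /gj/, nucleus /o/, coda /s/.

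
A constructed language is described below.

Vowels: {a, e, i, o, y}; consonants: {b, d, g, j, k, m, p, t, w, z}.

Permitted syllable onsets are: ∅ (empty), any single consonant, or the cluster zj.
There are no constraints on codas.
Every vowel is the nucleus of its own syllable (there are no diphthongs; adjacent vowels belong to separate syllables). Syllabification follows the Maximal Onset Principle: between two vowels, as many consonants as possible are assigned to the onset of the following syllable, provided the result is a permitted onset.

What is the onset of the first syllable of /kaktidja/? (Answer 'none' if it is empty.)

k

Vowels present: a, i, a; each is a nucleus, giving 3 syllables.
Between /a/ (V1) and /i/ (V2): /kt/; trying suffixes from longest down, /t/ is the first permitted one, so coda /k/ | onset /t/.
Between /i/ (V2) and /a/ (V3): /dj/ — longest licit onset from the right is /j/, leaving /d/ as coda.
Syllabification: kak.tid.ja.
Syllable 1 is /kak/: onset /k/, nucleus /a/, coda /k/.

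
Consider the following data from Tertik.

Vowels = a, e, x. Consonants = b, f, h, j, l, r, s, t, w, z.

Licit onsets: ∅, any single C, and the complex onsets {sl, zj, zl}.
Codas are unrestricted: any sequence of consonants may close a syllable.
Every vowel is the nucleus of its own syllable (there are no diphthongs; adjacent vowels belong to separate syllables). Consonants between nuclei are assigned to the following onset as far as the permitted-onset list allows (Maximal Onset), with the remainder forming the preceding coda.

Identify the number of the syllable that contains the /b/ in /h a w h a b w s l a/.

2

Nuclei (vowels): a, a, a → 3 syllables.
Between /a/ (V1) and /a/ (V2): /wh/ splits as /w/ + /h/ (/h/ is the longest suffix that is a licit onset).
Between /a/ (V2) and /a/ (V3): /bwsl/; trying suffixes from longest down, /sl/ is the first permitted one, so coda /bw/ | onset /sl/.
Putting it together: haw.habw.sla.
The /b/ is in the coda of syllable 2 (/habw/).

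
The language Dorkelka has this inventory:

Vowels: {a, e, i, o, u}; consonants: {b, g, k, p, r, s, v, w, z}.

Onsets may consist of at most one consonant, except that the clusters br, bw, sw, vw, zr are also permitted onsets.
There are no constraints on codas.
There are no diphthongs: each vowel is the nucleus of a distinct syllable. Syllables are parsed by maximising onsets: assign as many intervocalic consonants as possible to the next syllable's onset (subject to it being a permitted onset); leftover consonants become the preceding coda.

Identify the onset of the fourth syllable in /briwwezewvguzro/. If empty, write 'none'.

Vowels present: i, e, e, u, o; each is a nucleus, giving 5 syllables.
V1 /i/ – V2 /e/: cluster /ww/ — the longest permitted-onset suffix is /w/; onset = /w/, preceding coda = /w/.
V2 /e/ – V3 /e/: /z/ → onset of the next syllable (single consonants are always licit onsets).
V3 /e/ – V4 /u/: cluster /wvg/ — the longest permitted-onset suffix is /g/; onset = /g/, preceding coda = /wv/.
V4 /u/ – V5 /o/: cluster /zr/ — /zr/ is itself a permitted onset, so the whole cluster goes right; preceding coda = ∅.
Putting it together: briw.we.zewv.gu.zro.
Syllable 4 is /gu/: onset /g/, nucleus /u/, coda ∅.

g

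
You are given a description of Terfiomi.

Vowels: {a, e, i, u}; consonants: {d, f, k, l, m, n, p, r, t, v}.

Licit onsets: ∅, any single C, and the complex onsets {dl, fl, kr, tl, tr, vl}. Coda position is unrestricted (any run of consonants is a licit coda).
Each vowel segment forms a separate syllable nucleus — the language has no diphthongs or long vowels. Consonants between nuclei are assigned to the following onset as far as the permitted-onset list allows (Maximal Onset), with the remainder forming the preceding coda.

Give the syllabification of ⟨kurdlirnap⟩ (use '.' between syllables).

kur.dlir.nap

Nuclei (vowels): u, i, a → 3 syllables.
V1 /u/ – V2 /i/: /rdl/ splits as /r/ + /dl/ (/dl/ is the longest suffix that is a licit onset).
V2 /i/ – V3 /a/: /rn/ — longest licit onset from the right is /n/, leaving /r/ as coda.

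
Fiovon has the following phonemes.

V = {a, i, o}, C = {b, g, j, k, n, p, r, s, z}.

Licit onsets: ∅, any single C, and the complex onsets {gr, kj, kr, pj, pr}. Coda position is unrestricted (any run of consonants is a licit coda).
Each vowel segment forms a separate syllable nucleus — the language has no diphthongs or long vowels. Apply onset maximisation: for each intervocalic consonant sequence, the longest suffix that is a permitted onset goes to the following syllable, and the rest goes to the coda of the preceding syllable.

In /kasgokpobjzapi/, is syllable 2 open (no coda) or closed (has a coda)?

closed

Vowels present: a, o, o, a, i; each is a nucleus, giving 5 syllables.
/a…o/ gap (V1→V2): cluster /sg/ — the longest permitted-onset suffix is /g/; onset = /g/, preceding coda = /s/.
/o…o/ gap (V2→V3): /kp/ — longest licit onset from the right is /p/, leaving /k/ as coda.
/o…a/ gap (V3→V4): /bjz/; trying suffixes from longest down, /z/ is the first permitted one, so coda /bj/ | onset /z/.
/a…i/ gap (V4→V5): /p/ → onset of the next syllable (single consonants are always licit onsets).
Result: kas.gok.pobj.za.pi.
Syllable 2 is /gok/ with coda /k/, so it is closed.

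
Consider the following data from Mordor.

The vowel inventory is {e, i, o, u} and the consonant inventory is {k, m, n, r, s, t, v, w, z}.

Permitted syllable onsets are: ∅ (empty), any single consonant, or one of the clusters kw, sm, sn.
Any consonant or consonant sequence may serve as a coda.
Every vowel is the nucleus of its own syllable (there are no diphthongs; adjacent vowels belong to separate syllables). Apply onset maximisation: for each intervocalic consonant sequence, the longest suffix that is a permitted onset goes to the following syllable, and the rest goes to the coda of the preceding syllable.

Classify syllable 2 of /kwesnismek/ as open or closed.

open

The vowels are e, i, e — 3 nuclei, so 3 syllables.
/e…i/ gap (V1→V2): /sn/ — entire cluster is a permitted onset → onset /sn/, coda ∅.
/i…e/ gap (V2→V3): /sm/ is a licit onset in full, so it all attaches to the next syllable.
So the parse is kwe.sni.smek.
Syllable 2 is /sni/; it ends in its nucleus with no coda, so it is open.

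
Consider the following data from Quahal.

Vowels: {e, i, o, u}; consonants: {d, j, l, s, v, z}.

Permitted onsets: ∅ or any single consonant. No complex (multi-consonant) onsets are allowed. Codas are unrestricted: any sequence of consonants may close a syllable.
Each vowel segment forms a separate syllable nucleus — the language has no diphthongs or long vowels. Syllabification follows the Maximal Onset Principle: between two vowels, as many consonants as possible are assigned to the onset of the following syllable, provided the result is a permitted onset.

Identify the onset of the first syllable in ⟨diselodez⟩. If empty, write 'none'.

The vowels are i, e, o, e — 4 nuclei, so 4 syllables.
σ1/σ2 boundary: just /s/ — single C goes to the following onset.
σ2/σ3 boundary: /l/ is a single consonant, so it becomes the next onset.
σ3/σ4 boundary: /d/ is a single consonant, so it becomes the next onset.
Putting it together: di.se.lo.dez.
Syllable 1 is /di/: onset /d/, nucleus /i/, coda ∅.

d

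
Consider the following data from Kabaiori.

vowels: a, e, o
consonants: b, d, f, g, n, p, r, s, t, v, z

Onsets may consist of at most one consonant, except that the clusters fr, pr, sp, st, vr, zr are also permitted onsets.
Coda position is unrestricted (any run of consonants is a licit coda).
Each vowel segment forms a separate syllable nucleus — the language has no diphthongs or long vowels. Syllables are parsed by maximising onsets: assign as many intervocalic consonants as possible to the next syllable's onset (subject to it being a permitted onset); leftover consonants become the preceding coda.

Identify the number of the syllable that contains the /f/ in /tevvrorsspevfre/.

4

Vowels present: e, o, e, e; each is a nucleus, giving 4 syllables.
V1 /e/ – V2 /o/: /vvr/ splits as /v/ + /vr/ (/vr/ is the longest suffix that is a licit onset).
V2 /o/ – V3 /e/: /rssp/; trying suffixes from longest down, /sp/ is the first permitted one, so coda /rs/ | onset /sp/.
V3 /e/ – V4 /e/: /vfr/; trying suffixes from longest down, /fr/ is the first permitted one, so coda /v/ | onset /fr/.
So the parse is tev.vrors.spev.fre.
The /f/ is in the onset of syllable 4 (/fre/).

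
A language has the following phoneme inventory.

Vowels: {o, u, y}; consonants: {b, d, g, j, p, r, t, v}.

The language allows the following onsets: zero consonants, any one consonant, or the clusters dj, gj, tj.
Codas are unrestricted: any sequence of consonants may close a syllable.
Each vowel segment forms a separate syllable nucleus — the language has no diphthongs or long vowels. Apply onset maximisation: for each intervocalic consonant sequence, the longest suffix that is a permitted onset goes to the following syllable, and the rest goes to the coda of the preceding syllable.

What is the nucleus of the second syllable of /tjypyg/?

The vowels are y, y — 2 nuclei, so 2 syllables.
The second nucleus (vowel 2 from the left) is /y/.

y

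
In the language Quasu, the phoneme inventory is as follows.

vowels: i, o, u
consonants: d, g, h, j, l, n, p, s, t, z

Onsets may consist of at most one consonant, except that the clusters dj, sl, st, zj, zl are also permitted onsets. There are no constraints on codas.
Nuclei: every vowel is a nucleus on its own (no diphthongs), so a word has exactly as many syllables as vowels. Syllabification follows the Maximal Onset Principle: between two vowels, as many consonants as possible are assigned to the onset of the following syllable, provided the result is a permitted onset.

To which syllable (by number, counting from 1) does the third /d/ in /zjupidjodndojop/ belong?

4

Nuclei (vowels): u, i, o, o, o → 5 syllables.
/u…i/ gap (V1→V2): /p/ → onset of the next syllable (single consonants are always licit onsets).
/i…o/ gap (V2→V3): cluster /dj/ — /dj/ is itself a permitted onset, so the whole cluster goes right; preceding coda = ∅.
/o…o/ gap (V3→V4): /dnd/; trying suffixes from longest down, /d/ is the first permitted one, so coda /dn/ | onset /d/.
/o…o/ gap (V4→V5): just /j/ — single C goes to the following onset.
Syllabification: zju.pi.djodn.do.jop.
The third /d/ is in the onset of syllable 4 (/do/).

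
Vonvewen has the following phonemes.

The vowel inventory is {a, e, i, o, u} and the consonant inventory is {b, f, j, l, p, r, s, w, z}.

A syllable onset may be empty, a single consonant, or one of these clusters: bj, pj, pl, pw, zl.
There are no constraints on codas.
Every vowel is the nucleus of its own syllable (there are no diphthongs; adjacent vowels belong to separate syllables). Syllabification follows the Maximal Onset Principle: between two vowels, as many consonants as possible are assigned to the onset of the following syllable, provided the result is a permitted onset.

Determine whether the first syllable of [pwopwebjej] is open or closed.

Vowels present: o, e, e; each is a nucleus, giving 3 syllables.
V1 /o/ – V2 /e/: /pw/ — entire cluster is a permitted onset → onset /pw/, coda ∅.
V2 /e/ – V3 /e/: /bj/ is a licit onset in full, so it all attaches to the next syllable.
Putting it together: pwo.pwe.bjej.
Syllable 1 is /pwo/; it ends in its nucleus with no coda, so it is open.

open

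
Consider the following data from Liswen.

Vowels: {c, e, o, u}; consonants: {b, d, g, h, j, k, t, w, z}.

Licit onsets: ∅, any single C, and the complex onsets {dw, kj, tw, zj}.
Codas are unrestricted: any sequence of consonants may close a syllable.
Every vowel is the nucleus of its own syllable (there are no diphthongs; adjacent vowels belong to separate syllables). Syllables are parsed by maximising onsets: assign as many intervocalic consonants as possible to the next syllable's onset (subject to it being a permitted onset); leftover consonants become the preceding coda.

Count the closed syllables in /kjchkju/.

Nuclei (vowels): c, u → 2 syllables.
/c…u/ gap (V1→V2): /hkj/ splits as /h/ + /kj/ (/kj/ is the longest suffix that is a licit onset).
Result: kjch.kju.
Classifying each syllable: /kjch/ (closed), /kju/ (open).
Closed syllables: 1.

1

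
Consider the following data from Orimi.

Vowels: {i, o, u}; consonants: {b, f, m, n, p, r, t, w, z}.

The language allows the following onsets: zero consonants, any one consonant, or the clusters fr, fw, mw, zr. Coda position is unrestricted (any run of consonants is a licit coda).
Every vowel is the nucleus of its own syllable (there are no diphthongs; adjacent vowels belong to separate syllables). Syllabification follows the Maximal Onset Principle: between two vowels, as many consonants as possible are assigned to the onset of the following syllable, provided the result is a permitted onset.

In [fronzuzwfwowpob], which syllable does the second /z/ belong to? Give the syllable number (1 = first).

2

The vowels are o, u, o, o — 4 nuclei, so 4 syllables.
σ1/σ2 boundary: /nz/ splits as /n/ + /z/ (/z/ is the longest suffix that is a licit onset).
σ2/σ3 boundary: /zwfw/ splits as /zw/ + /fw/ (/fw/ is the longest suffix that is a licit onset).
σ3/σ4 boundary: cluster /wp/ — the longest permitted-onset suffix is /p/; onset = /p/, preceding coda = /w/.
Putting it together: fron.zuzw.fwow.pob.
The second /z/ is in the coda of syllable 2 (/zuzw/).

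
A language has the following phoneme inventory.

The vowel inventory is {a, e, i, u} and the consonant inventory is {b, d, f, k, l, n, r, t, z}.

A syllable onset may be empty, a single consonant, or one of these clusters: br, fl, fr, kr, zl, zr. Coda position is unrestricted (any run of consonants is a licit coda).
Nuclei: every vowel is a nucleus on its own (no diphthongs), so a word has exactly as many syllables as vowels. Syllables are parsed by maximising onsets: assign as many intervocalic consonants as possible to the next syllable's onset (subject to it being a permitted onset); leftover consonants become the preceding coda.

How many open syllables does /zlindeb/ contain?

Nuclei (vowels): i, e → 2 syllables.
V1 /i/ – V2 /e/: /nd/ — longest licit onset from the right is /d/, leaving /n/ as coda.
So the parse is zlin.deb.
Classifying each syllable: /zlin/ (closed), /deb/ (closed).
Open syllables: 0.

0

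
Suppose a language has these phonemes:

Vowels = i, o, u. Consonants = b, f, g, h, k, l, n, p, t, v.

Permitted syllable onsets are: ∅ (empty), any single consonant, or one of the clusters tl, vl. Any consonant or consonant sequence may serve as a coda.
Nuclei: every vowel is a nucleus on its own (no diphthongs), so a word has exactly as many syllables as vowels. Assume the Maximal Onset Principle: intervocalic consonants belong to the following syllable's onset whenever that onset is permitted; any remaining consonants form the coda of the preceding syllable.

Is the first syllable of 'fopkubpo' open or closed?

Nuclei (vowels): o, u, o → 3 syllables.
σ1/σ2 boundary: cluster /pk/ — the longest permitted-onset suffix is /k/; onset = /k/, preceding coda = /p/.
σ2/σ3 boundary: /bp/ splits as /b/ + /p/ (/p/ is the longest suffix that is a licit onset).
Putting it together: fop.kub.po.
Syllable 1 is /fop/ with coda /p/, so it is closed.

closed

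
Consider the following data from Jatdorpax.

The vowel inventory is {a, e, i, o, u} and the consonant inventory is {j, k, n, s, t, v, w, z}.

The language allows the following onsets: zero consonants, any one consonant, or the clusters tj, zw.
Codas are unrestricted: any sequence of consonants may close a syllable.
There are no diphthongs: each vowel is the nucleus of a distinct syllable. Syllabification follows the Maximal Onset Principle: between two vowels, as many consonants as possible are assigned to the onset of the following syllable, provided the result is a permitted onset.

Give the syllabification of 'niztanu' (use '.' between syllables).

The vowels are i, a, u — 3 nuclei, so 3 syllables.
V1 /i/ – V2 /a/: /zt/ splits as /z/ + /t/ (/t/ is the longest suffix that is a licit onset).
V2 /a/ – V3 /u/: /n/ → onset of the next syllable (single consonants are always licit onsets).

niz.ta.nu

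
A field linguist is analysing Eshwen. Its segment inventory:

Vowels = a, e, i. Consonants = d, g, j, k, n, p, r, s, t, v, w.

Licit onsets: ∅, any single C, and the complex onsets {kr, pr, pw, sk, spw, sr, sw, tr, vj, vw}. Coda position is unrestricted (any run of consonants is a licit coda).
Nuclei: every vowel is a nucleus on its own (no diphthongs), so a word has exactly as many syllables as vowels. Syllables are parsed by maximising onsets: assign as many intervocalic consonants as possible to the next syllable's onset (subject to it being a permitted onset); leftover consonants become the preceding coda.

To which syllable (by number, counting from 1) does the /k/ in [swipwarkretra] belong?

3

Vowels present: i, a, e, a; each is a nucleus, giving 4 syllables.
/i…a/ gap (V1→V2): cluster /pw/ — /pw/ is itself a permitted onset, so the whole cluster goes right; preceding coda = ∅.
/a…e/ gap (V2→V3): /rkr/ splits as /r/ + /kr/ (/kr/ is the longest suffix that is a licit onset).
/e…a/ gap (V3→V4): /tr/ — entire cluster is a permitted onset → onset /tr/, coda ∅.
Result: swi.pwar.kre.tra.
The /k/ is in the onset of syllable 3 (/kre/).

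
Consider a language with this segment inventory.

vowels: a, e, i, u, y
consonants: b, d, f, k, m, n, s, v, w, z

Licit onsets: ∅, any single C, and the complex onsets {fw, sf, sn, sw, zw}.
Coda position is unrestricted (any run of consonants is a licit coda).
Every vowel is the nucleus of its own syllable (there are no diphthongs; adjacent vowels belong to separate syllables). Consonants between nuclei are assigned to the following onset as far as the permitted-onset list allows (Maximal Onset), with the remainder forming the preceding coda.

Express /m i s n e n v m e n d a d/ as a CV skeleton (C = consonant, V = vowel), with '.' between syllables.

Vowels present: i, e, e, a; each is a nucleus, giving 4 syllables.
Between /i/ (V1) and /e/ (V2): /sn/ — entire cluster is a permitted onset → onset /sn/, coda ∅.
Between /e/ (V2) and /e/ (V3): /nvm/ splits as /nv/ + /m/ (/m/ is the longest suffix that is a licit onset).
Between /e/ (V3) and /a/ (V4): cluster /nd/ — the longest permitted-onset suffix is /d/; onset = /d/, preceding coda = /n/.
Syllabification: mi.snenv.men.dad.
Mapping each syllable to C/V: /mi/ → CV, /snenv/ → CCVCC, /men/ → CVC, /dad/ → CVC.

CV.CCVCC.CVC.CVC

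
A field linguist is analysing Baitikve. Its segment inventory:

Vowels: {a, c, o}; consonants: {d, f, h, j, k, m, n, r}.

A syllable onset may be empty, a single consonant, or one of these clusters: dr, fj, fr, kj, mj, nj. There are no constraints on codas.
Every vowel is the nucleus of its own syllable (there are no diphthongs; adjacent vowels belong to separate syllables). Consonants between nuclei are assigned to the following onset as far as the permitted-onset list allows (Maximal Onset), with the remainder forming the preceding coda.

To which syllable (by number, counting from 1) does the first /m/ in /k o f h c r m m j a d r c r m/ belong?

Nuclei (vowels): o, c, a, c → 4 syllables.
σ1/σ2 boundary: /fh/ splits as /f/ + /h/ (/h/ is the longest suffix that is a licit onset).
σ2/σ3 boundary: /rmmj/ — longest licit onset from the right is /mj/, leaving /rm/ as coda.
σ3/σ4 boundary: /dr/ — entire cluster is a permitted onset → onset /dr/, coda ∅.
Syllabification: kof.hcrm.mja.drcrm.
The first /m/ is in the coda of syllable 2 (/hcrm/).

2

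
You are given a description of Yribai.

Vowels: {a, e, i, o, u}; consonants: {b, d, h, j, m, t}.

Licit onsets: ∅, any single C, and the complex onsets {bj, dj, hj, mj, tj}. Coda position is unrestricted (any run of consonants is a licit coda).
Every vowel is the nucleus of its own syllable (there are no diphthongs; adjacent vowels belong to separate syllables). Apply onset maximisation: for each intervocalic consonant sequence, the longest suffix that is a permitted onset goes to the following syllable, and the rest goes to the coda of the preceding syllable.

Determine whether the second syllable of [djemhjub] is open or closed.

closed

The vowels are e, u — 2 nuclei, so 2 syllables.
Between /e/ (V1) and /u/ (V2): /mhj/ — longest licit onset from the right is /hj/, leaving /m/ as coda.
Putting it together: djem.hjub.
Syllable 2 is /hjub/ with coda /b/, so it is closed.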